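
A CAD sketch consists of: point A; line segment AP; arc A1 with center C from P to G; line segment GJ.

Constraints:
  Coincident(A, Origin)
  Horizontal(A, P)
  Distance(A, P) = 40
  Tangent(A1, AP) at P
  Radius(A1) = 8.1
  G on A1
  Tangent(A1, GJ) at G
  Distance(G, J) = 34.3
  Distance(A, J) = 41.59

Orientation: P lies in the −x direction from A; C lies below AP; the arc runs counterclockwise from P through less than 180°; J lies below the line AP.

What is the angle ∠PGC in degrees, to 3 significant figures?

20.5°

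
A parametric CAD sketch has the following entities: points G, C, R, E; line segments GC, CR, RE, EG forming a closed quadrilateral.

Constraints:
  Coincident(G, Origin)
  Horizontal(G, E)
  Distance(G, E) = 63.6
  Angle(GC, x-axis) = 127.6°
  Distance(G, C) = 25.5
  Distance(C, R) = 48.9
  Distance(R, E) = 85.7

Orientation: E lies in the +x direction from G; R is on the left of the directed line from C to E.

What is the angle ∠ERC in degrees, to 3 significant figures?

68.6°

G is at the origin; GE is horizontal with |GE| = 63.6 and E in +x, so E = (63.6, 0). GC runs at 127.6° with |GC| = 25.5, so C = (-15.6, 20.2). R is determined by |CR| = 48.9 and |RE| = 85.7 together: it lies at the intersection of circle(C, 48.9) and circle(E, 85.7). With |CE| = 81.7, the foot of the radical line on CE is 10.5 from C and the perpendicular offset is √(48.9² − 10.5²) = 47.8. Taking the left-of-CE solution: R = (6.46, 63.9).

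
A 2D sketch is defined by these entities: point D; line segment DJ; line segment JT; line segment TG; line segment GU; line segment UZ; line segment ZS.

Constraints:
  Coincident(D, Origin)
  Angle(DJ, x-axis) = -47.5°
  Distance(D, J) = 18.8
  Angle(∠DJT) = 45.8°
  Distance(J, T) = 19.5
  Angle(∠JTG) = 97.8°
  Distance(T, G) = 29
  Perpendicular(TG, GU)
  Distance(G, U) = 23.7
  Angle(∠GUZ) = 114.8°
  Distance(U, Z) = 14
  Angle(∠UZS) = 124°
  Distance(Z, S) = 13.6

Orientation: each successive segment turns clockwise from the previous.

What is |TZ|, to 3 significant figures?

33.8

D is at the origin; DJ runs at -47.5° with length 18.8, so J = (12.7, -13.9). ∠DJT = 45.8° gives JT at 178° from the x-axis; with |JT| = 19.5, T = (-6.79, -13.3). ∠JTG = 97.8° gives TG at 96.1° from the x-axis; with |TG| = 29.0, G = (-9.87, 15.6). TG ⟂ GU, so GU runs at 6.10°; with |GU| = 23.7, U = (13.7, 18.1). ∠GUZ = 114.8° gives UZ at -59.1° from the x-axis; with |UZ| = 14.0, Z = (20.9, 6.06). Then |TZ| = |Z − T| = 33.8.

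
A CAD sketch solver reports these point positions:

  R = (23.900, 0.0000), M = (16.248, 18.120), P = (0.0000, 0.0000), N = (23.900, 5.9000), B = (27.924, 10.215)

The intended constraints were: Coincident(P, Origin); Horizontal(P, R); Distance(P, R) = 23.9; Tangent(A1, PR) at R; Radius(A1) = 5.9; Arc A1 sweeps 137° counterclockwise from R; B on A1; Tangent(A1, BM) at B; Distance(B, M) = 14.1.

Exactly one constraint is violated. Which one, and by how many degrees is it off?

Tangent(A1, BM) at B — off by 8.90°.

P = (0.00, 0.00) ✓; P.y = 0.00, R.y = 0.00 ✓; |PR| = 23.90 ✓; ∠(NR, RP) = 90.00° ✓; |NR| = 5.900 ✓; bearing(N→B) − bearing(N→R) = 137.0° ✓; |NB| = 5.900 ✓; ∠(NB, BM) = 81.10° ✗; |BM| = 14.10 ✓.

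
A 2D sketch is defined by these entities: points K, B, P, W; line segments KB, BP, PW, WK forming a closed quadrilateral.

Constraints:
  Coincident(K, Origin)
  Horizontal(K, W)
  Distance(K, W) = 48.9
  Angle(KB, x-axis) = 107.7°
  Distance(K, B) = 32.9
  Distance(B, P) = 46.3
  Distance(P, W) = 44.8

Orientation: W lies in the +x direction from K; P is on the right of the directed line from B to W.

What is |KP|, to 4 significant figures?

13.49

Checks: |BP| = 46.30 ✓; |PW| = 44.80 ✓.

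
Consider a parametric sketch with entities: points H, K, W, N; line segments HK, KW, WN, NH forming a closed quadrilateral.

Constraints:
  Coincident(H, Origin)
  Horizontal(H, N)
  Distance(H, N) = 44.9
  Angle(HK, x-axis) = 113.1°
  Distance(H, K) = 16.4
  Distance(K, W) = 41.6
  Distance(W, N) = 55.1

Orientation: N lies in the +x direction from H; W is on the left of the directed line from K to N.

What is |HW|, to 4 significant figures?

51.80

H is at the origin; H and N share the same y with |HN| = 44.9 and N in +x, so N = (44.9, 0). HK runs at 113.1° with |HK| = 16.4, so K = (-6.434, 15.09). W is determined by |KW| = 41.6 and |WN| = 55.1 together: it lies at the intersection of circle(K, 41.6) and circle(N, 55.1). With |KN| = 53.50, the foot of the radical line on KN is 14.55 from K and the perpendicular offset is √(41.6² − 14.55²) = 38.97. Taking the left-of-KN solution: W = (18.52, 48.37).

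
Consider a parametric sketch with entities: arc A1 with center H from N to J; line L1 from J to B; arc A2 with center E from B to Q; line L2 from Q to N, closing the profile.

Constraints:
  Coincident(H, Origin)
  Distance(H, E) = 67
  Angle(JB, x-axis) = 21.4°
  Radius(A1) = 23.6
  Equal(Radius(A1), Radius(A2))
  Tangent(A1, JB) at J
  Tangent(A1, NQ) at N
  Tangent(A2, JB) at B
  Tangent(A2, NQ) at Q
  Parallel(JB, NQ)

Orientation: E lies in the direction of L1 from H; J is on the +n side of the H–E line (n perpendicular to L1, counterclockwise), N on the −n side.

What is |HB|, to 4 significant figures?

71.03

Tangency of A1 to both parallel lines with radius 23.6 puts J and N at H ± 23.6·n: J = (-8.611, 21.97), N = (8.611, -21.97). Equal radii place B and Q the same way about E: B = E + 23.6·n = (53.77, 46.42), Q = E − 23.6·n = (70.99, 2.474). Then |HB| = |B − H| = 71.03.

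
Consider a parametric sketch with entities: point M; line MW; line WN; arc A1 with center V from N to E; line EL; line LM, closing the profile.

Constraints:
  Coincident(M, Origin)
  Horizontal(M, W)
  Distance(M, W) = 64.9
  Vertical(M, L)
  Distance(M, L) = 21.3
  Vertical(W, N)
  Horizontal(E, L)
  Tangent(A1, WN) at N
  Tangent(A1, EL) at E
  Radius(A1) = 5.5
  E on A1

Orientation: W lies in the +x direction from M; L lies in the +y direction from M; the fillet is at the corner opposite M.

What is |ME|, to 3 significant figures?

63.1

The virtual corner opposite M is at (64.9, 21.3). Tangency of A1 to WN means the radius VN is perpendicular to WN and A1 meets EL tangentially, so VE is at right angles to EL, with radius 5.5, so the center V sits 5.5 in from both sides at V = (59.4, 15.8). That places the tangent points at N = (64.9, 15.8) on WN and E = (59.4, 21.3) on EL. Then |ME| = |E − M| = 63.1.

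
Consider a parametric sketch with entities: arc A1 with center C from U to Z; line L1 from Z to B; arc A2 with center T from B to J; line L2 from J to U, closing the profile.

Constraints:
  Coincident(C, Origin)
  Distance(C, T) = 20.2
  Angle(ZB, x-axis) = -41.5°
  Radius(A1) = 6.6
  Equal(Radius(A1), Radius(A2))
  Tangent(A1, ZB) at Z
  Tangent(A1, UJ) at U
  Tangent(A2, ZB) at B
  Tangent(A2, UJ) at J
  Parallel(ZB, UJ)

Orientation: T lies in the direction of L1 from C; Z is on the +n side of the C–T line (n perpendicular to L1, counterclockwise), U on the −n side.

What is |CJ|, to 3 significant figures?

21.3

The slot axis is L1's direction at -41.5°, so u = (cos -41.5°, sin -41.5°) = (0.749, -0.663) and n = (−sin -41.5°, cos -41.5°) = (0.663, 0.749). C is at the origin and T lies 20.2 along u from C, so T = 20.2·u = (15.1, -13.4). Tangency of A1 to both parallel lines with radius 6.6 puts Z and U at C ± 6.6·n: Z = (4.37, 4.94), U = (-4.37, -4.94). Equal radii place B and J the same way about T: B = T + 6.6·n = (19.5, -8.44), J = T − 6.6·n = (10.8, -18.3). Then |CJ| = |J − C| = 21.3.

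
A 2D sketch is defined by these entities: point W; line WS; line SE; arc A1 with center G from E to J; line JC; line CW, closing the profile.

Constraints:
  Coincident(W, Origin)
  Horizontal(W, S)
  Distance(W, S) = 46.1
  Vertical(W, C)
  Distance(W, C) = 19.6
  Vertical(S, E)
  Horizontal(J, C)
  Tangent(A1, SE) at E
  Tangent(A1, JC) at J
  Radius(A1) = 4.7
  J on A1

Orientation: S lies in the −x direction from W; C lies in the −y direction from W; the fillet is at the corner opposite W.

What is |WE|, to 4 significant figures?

48.45

W is at the origin; W and S share the same y with |WS| = 46.1 and S on the −x side, so S = (-46.10, 0.000). WC is vertical with |WC| = 19.6 and C on the −y side, so C = (0.000, -19.60). The virtual corner opposite W is at (-46.10, -19.60). Tangency of A1 to SE means the radius GE is perpendicular to SE and since A1 is tangent to JC there, GJ ⟂ JC, with radius 4.7, so the center G sits 4.7 in from both sides at G = (-41.40, -14.90). That places the tangent points at E = (-46.10, -14.90) on SE and J = (-41.40, -19.60) on JC. Then |WE| = |E − W| = 48.45.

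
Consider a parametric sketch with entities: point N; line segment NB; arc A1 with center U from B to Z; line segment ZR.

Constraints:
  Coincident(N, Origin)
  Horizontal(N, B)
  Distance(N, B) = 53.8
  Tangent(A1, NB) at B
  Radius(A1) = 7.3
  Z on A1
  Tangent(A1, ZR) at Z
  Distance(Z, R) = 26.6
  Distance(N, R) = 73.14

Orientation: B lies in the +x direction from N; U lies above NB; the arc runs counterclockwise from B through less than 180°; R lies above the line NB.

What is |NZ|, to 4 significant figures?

61.28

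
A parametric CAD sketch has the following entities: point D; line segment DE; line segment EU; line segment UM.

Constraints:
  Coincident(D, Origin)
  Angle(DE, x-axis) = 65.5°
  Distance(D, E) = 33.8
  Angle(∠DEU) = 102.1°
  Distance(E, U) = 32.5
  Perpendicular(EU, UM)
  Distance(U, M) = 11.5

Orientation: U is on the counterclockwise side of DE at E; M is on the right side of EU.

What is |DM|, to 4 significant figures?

59.60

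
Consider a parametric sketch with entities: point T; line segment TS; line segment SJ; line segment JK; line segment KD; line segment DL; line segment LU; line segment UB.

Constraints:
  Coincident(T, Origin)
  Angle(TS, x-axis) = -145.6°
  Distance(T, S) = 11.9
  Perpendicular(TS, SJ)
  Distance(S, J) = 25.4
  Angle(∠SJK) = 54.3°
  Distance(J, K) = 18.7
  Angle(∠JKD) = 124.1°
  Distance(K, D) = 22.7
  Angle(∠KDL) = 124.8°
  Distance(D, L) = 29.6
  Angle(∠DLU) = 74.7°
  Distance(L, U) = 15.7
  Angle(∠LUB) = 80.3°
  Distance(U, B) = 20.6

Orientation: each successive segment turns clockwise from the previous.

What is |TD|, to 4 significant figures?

8.621

T is at the origin; TS runs at -145.6° with length 11.9, so S = (-9.819, -6.723). TS is perpendicular to SJ, so SJ runs at 124.4°; with |SJ| = 25.4, J = (-24.17, 14.23). ∠SJK = 54.3° gives JK at -1.300° from the x-axis; with |JK| = 18.7, K = (-5.474, 13.81). ∠JKD = 124.1° gives KD at -57.20° from the x-axis; with |KD| = 22.7, D = (6.823, -5.270). Then |TD| = |D − T| = 8.621.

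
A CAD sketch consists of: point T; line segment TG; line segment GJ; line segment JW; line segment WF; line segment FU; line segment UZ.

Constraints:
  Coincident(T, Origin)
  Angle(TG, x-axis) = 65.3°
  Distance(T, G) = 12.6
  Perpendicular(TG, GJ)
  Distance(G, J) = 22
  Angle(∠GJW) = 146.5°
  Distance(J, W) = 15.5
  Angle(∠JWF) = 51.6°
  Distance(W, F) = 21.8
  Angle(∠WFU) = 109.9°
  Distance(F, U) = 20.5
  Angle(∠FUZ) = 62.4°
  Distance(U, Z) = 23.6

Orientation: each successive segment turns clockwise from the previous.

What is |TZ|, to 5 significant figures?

30.457

∠WFU = 109.9° gives FU at 103.30° from the x-axis; with |FU| = 20.5, U = (7.0486, 11.537). ∠FUZ = 62.4° gives UZ at -14.300° from the x-axis; with |UZ| = 23.6, Z = (29.917, 5.7074). Then |TZ| = |Z − T| = 30.457.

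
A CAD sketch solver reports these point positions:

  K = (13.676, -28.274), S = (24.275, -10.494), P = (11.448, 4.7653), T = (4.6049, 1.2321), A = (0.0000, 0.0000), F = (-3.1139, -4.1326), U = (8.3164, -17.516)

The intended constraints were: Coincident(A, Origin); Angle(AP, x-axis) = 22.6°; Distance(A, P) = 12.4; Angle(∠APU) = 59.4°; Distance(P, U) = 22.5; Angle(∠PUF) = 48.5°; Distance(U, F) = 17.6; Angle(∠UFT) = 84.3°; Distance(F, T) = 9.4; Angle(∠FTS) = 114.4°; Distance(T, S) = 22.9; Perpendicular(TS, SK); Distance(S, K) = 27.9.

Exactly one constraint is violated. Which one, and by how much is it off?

Distance(S, K) = 27.9 — off by 7.20.

A = (0.00, 0.00) ✓; AP at 22.60° ✓; |AP| = 12.40 ✓; ∠APU = 59.40° ✓; |PU| = 22.50 ✓; ∠PUF = 48.50° ✓; |UF| = 17.60 ✓; ∠UFT = 84.30° ✓; |FT| = 9.400 ✓; ∠FTS = 114.4° ✓; |TS| = 22.90 ✓; ∠(TS, SK) = 90.00° ✓; |SK| = 20.70 ✗.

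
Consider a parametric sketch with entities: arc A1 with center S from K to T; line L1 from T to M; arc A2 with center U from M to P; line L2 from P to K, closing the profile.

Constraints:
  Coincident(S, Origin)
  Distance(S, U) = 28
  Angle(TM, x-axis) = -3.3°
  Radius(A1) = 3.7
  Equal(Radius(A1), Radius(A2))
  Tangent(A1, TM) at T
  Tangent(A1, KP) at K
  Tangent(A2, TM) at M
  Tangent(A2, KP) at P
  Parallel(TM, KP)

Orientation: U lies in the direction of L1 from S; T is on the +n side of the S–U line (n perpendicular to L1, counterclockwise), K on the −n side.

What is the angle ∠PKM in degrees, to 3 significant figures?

14.8°

Tangency of A1 to both parallel lines with radius 3.7 puts T and K at S ± 3.7·n: T = (0.213, 3.69), K = (-0.213, -3.69). Equal radii place M and P the same way about U: M = U + 3.7·n = (28.2, 2.08), P = U − 3.7·n = (27.7, -5.31). Then cos ∠PKM = KP·KM / (|KP||KM|), giving 14.8°.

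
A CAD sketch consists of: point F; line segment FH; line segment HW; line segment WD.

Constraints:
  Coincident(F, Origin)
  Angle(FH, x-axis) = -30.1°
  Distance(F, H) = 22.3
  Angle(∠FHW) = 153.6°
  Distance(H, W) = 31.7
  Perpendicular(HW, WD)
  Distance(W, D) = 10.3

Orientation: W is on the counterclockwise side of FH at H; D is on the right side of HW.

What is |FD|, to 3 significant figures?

55.5

∠FHW = 153.6°, so HW runs at -30.1° + (180° − 153.6°) = -3.70° from the x-axis; with |HW| = 31.7, W = H + 31.7·(cos -3.70°, sin -3.70°) = (50.9, -13.2). HW is perpendicular to WD; with |WD| = 10.3 on the right of HW, D = W + 10.3·(-0.0645, -0.998) = (50.3, -23.5). Then |FD| = |D − F| = 55.5.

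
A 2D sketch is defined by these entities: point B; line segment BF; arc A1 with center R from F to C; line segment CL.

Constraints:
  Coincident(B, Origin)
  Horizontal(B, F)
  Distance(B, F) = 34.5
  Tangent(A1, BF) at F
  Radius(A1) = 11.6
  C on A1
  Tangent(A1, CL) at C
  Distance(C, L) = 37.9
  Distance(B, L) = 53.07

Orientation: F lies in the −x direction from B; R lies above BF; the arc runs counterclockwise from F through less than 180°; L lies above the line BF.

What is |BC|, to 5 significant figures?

25.405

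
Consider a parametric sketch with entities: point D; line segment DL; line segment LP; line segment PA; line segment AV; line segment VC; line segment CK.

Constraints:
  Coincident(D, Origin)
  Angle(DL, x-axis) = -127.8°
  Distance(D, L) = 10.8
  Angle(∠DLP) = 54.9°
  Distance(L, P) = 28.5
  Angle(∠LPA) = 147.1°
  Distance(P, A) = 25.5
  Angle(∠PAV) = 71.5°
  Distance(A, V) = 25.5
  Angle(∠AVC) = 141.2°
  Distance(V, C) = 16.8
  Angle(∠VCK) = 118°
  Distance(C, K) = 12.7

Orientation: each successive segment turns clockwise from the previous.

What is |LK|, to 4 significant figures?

19.84

D is at the origin; DL runs at -127.8° with length 10.8, so L = (-6.619, -8.534). ∠DLP = 54.9° gives LP at 107.1° from the x-axis; with |LP| = 28.5, P = (-15.00, 18.71). ∠LPA = 147.1° gives PA at 74.20° from the x-axis; with |PA| = 25.5, A = (-8.056, 43.24). ∠PAV = 71.5° gives AV at -34.30° from the x-axis; with |AV| = 25.5, V = (13.01, 28.87). ∠AVC = 141.2° gives VC at -73.10° from the x-axis; with |VC| = 16.8, C = (17.89, 12.80). ∠VCK = 118.0° gives CK at -135.1° from the x-axis; with |CK| = 12.7, K = (8.897, 3.834). Then |LK| = |K − L| = 19.84.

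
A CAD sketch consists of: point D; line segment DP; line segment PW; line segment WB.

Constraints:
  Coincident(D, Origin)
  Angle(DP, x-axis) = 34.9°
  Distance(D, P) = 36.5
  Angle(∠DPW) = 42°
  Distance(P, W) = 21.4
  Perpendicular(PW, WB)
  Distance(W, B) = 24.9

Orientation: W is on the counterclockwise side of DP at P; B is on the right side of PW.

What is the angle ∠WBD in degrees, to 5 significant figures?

6.6205°

∠DPW = 42.0°, so PW runs at 34.9° + (180° − 42.0°) = 172.90° from the x-axis; with |PW| = 21.4, W = P + 21.4·(cos 172.90°, sin 172.90°) = (8.6996, 23.528). PW is perpendicular to WB; with |WB| = 24.9 on the right of PW, B = W + 24.9·(0.12360, 0.99233) = (11.777, 48.237). Then cos ∠WBD = BW·BD / (|BW||BD|), giving 6.6205°.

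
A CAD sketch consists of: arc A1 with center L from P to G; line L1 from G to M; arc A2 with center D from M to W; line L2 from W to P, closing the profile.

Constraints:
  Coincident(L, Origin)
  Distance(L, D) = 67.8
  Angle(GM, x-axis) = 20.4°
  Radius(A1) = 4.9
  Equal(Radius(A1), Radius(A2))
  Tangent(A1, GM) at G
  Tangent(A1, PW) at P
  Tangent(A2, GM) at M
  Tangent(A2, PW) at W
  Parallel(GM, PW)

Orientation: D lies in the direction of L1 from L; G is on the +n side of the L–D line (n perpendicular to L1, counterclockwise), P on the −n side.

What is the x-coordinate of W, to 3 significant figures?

65.3

Tangency of A1 to both parallel lines with radius 4.9 puts G and P at L ± 4.9·n: G = (-1.71, 4.59), P = (1.71, -4.59). Equal radii place M and W the same way about D: M = D + 4.9·n = (61.8, 28.2), W = D − 4.9·n = (65.3, 19.0). So W.x = 65.3.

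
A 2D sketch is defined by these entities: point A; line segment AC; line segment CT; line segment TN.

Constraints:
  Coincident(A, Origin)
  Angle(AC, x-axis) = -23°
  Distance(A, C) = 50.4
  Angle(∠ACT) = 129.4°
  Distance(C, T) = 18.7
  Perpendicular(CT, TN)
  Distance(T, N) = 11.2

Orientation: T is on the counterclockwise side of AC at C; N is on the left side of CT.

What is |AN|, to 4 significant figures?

57.79

A is at the origin; AC runs at -23.0° with length 50.4, so C = 50.4·(cos -23.0°, sin -23.0°) = (46.39, -19.69). ∠ACT = 129.4°, so CT runs at -23.0° + (180° − 129.4°) = 27.60° from the x-axis; with |CT| = 18.7, T = C + 18.7·(cos 27.60°, sin 27.60°) = (62.97, -11.03). The perpendicularity gives TN at right angles to CT; with |TN| = 11.2 on the left of CT, N = T + 11.2·(-0.4633, 0.8862) = (57.78, -1.104). Then |AN| = |N − A| = 57.79.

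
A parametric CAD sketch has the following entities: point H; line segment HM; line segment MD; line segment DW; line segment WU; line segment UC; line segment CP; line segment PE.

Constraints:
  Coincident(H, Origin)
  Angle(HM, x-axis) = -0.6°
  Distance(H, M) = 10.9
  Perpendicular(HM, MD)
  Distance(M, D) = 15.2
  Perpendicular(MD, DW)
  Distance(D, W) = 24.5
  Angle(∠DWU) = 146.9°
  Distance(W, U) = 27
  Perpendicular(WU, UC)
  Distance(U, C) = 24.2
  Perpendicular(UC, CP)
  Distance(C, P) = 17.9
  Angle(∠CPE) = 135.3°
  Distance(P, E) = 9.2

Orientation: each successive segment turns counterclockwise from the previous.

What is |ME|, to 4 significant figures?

17.00

H is at the origin; HM runs at -0.6° with length 10.9, so M = (10.90, -0.1141). The perpendicularity gives MD at right angles to HM, so MD runs at 89.40°; with |MD| = 15.2, D = (11.06, 15.09). MD is perpendicular to DW, so DW runs at 179.4°; with |DW| = 24.5, W = (-13.44, 15.34). ∠DWU = 146.9° gives WU at -147.5° from the x-axis; with |WU| = 27.0, U = (-36.21, 0.8345). The perpendicularity gives UC at right angles to WU, so UC runs at -57.50°; with |UC| = 24.2, C = (-23.21, -19.58). The perpendicularity gives CP at right angles to UC, so CP runs at 32.50°; with |CP| = 17.9, P = (-8.112, -9.958). ∠CPE = 135.3° gives PE at 77.20° from the x-axis; with |PE| = 9.2, E = (-6.074, -0.9865). Then |ME| = |E − M| = 17.00.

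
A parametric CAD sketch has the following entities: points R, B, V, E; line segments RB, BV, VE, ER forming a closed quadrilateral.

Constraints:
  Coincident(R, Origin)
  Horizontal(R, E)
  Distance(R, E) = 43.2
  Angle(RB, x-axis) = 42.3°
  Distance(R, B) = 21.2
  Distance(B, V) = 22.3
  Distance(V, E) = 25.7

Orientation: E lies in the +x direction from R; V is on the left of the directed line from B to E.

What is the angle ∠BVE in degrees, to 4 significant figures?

80.11°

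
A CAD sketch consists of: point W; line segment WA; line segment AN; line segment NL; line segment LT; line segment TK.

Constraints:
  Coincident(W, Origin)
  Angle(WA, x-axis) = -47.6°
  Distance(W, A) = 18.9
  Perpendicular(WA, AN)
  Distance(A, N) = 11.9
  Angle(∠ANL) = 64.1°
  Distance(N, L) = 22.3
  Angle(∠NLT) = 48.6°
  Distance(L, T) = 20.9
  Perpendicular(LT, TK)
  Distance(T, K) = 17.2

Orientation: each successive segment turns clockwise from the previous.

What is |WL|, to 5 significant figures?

2.4512

W is at the origin; WA runs at -47.6° with length 18.9, so A = (12.744, -13.957). WA is perpendicular to AN, so AN runs at -137.60°; with |AN| = 11.9, N = (3.9567, -21.981). ∠ANL = 64.1° gives NL at 106.50° from the x-axis; with |NL| = 22.3, L = (-2.3768, -0.59932). Then |WL| = |L − W| = 2.4512.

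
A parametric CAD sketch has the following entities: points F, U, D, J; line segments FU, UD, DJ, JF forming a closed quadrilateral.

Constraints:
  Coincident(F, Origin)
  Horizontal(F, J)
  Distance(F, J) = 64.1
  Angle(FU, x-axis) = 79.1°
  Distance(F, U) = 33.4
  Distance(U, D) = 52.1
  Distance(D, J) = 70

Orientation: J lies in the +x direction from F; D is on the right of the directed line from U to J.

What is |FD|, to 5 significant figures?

18.700

F is at the origin; FJ is horizontal with |FJ| = 64.1 and J in +x, so J = (64.1, 0). FU runs at 79.1° with |FU| = 33.4, so U = (6.3158, 32.797). D is determined by |UD| = 52.1 and |DJ| = 70.0 together: it lies at the intersection of circle(U, 52.1) and circle(J, 70.0). With |UJ| = 66.443, the foot of the radical line on UJ is 16.774 from U and the perpendicular offset is √(52.1² − 16.774²) = 49.326. Taking the right-of-UJ solution: D = (-3.4438, -18.380).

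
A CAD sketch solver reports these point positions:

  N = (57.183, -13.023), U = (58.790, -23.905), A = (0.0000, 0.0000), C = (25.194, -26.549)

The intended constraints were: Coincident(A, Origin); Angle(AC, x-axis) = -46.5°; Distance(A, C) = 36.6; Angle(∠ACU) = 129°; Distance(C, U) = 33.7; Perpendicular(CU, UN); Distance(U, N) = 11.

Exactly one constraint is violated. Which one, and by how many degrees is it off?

Perpendicular(CU, UN) — off by 3.90°.

A = (0.00, 0.00) ✓; AC at -46.50° ✓; |AC| = 36.60 ✓; ∠ACU = 129.0° ✓; |CU| = 33.70 ✓; ∠(CU, UN) = 93.90° ✗; |UN| = 11.00 ✓.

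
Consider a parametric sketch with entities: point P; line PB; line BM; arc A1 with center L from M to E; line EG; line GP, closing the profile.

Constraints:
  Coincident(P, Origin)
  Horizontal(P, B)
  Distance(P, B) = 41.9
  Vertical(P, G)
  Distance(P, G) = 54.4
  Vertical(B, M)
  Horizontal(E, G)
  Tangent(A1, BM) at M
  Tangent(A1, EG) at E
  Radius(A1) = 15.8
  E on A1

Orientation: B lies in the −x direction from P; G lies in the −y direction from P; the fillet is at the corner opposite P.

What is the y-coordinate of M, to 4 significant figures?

-38.60

P is at the origin; PB is horizontal with |PB| = 41.9 and B on the −x side, so B = (-41.90, 0.000). PG is vertical with |PG| = 54.4 and G on the −y side, so G = (0.000, -54.40). The virtual corner opposite P is at (-41.90, -54.40). Tangency of A1 to BM means the radius LM is perpendicular to BM and A1 meets EG tangentially, so LE is at right angles to EG, with radius 15.8, so the center L sits 15.8 in from both sides at L = (-26.10, -38.60). That places the tangent points at M = (-41.90, -38.60) on BM and E = (-26.10, -54.40) on EG. So M.y = -38.60.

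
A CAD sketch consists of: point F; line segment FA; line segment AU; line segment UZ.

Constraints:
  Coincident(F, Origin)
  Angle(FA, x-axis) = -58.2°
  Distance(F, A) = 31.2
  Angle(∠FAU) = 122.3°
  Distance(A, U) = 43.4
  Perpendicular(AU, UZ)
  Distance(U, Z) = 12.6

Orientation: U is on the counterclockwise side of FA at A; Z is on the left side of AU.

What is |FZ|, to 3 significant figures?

61.6

F is at the origin; FA runs at -58.2° with length 31.2, so A = 31.2·(cos -58.2°, sin -58.2°) = (16.4, -26.5). ∠FAU = 122.3°, so AU runs at -58.2° + (180° − 122.3°) = -0.500° from the x-axis; with |AU| = 43.4, U = A + 43.4·(cos -0.500°, sin -0.500°) = (59.8, -26.9). AU is perpendicular to UZ; with |UZ| = 12.6 on the left of AU, Z = U + 12.6·(0.00873, 1.00) = (59.9, -14.3). Then |FZ| = |Z − F| = 61.6.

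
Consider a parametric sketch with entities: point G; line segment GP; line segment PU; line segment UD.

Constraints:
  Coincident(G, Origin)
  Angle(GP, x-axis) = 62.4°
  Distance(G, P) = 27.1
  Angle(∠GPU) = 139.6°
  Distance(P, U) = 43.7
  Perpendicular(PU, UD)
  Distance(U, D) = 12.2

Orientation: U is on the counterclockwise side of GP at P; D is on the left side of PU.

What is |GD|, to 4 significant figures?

64.56

G is at the origin; GP runs at 62.4° with length 27.1, so P = 27.1·(cos 62.4°, sin 62.4°) = (12.56, 24.02). ∠GPU = 139.6°, so PU runs at 62.4° + (180° − 139.6°) = 102.8° from the x-axis; with |PU| = 43.7, U = P + 43.7·(cos 102.8°, sin 102.8°) = (2.874, 66.63). PU ⟂ UD; with |UD| = 12.2 on the left of PU, D = U + 12.2·(-0.9751, -0.2215) = (-9.023, 63.93). Then |GD| = |D − G| = 64.56.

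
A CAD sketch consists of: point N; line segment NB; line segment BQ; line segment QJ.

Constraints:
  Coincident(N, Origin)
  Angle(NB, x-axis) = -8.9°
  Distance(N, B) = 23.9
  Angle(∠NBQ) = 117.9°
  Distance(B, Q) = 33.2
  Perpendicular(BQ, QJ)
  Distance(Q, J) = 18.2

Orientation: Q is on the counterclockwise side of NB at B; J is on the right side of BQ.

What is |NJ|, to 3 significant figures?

59.3

∠NBQ = 117.9°, so BQ runs at -8.9° + (180° − 117.9°) = 53.2° from the x-axis; with |BQ| = 33.2, Q = B + 33.2·(cos 53.2°, sin 53.2°) = (43.5, 22.9). BQ is perpendicular to QJ; with |QJ| = 18.2 on the right of BQ, J = Q + 18.2·(0.801, -0.599) = (58.1, 12.0). Then |NJ| = |J − N| = 59.3.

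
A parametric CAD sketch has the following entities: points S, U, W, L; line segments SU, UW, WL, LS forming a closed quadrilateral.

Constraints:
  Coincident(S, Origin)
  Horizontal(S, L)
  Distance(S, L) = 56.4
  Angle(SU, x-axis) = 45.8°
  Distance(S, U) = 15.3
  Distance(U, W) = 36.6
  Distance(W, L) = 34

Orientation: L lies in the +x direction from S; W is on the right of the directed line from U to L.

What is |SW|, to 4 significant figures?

35.78

S is at the origin; SL is horizontal with |SL| = 56.4 and L in +x, so L = (56.4, 0). SU runs at 45.8° with |SU| = 15.3, so U = (10.67, 10.97). W is determined by |UW| = 36.6 and |WL| = 34.0 together: it lies at the intersection of circle(U, 36.6) and circle(L, 34.0). With |UL| = 47.03, the foot of the radical line on UL is 25.47 from U and the perpendicular offset is √(36.6² − 25.47²) = 26.29. Taking the right-of-UL solution: W = (29.30, -20.53).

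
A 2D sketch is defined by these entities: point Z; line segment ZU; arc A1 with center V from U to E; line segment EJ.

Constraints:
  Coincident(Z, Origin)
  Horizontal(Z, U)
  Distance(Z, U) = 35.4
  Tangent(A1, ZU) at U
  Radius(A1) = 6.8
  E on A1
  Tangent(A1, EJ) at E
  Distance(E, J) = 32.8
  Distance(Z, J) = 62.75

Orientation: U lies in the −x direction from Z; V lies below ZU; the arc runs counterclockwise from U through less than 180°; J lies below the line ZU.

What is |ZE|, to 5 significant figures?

42.211

Z is at the origin; ZU is horizontal with |ZU| = 35.4 and U on the −x side, so U = (-35.400, 0.0000). A1 meets ZU tangentially, so VU is at right angles to ZU, so V = U + (0, -6.8) = (-35.400, -6.8000). Since VE ⟂ EJ (tangency), |VJ| = √(6.8² + 32.8²) = 33.497 regardless of where E sits on A1. So J lies on both circle(Z, 62.75) and circle(V, 33.497); the below-ZU intersection is J = (-51.133, -36.373). E is the foot of the tangent from J: E = (-41.927, -4.8914).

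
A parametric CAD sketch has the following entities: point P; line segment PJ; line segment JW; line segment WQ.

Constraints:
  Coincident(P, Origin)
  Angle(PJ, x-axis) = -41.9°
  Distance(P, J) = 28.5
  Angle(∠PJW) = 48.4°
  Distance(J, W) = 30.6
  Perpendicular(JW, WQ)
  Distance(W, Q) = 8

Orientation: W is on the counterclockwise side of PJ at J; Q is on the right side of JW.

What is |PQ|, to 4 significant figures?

31.55

∠PJW = 48.4°, so JW runs at -41.9° + (180° − 48.4°) = 89.70° from the x-axis; with |JW| = 30.6, W = J + 30.6·(cos 89.70°, sin 89.70°) = (21.37, 11.57). JW is perpendicular to WQ; with |WQ| = 8.0 on the right of JW, Q = W + 8.0·(1.000, -0.005236) = (29.37, 11.52). Then |PQ| = |Q − P| = 31.55.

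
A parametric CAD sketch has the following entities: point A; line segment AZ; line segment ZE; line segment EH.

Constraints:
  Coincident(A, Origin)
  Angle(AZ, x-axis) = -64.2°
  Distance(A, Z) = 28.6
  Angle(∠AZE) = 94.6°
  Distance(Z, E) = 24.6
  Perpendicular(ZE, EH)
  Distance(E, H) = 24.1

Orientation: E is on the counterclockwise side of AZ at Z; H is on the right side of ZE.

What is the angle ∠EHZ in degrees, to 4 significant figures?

45.59°

A is at the origin; AZ runs at -64.2° with length 28.6, so Z = 28.6·(cos -64.2°, sin -64.2°) = (12.45, -25.75). ∠AZE = 94.6°, so ZE runs at -64.2° + (180° − 94.6°) = 21.20° from the x-axis; with |ZE| = 24.6, E = Z + 24.6·(cos 21.20°, sin 21.20°) = (35.38, -16.85). ZE is perpendicular to EH; with |EH| = 24.1 on the right of ZE, H = E + 24.1·(0.3616, -0.9323) = (44.10, -39.32). Then cos ∠EHZ = HE·HZ / (|HE||HZ|), giving 45.59°.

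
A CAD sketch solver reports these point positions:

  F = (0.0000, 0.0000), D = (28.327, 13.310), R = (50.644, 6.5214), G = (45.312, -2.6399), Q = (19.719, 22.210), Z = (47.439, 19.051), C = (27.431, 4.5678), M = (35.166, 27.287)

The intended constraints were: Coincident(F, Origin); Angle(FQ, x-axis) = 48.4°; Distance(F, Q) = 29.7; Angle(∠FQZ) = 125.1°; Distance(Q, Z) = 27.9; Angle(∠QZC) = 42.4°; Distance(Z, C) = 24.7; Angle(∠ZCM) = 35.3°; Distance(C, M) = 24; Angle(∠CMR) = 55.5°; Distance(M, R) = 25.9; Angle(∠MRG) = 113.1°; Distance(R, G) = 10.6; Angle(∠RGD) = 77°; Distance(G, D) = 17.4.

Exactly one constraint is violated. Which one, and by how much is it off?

Distance(G, D) = 17.4 — off by 5.90.

F = (0.00, 0.00) ✓; FQ at 48.40° ✓; |FQ| = 29.70 ✓; ∠FQZ = 125.1° ✓; |QZ| = 27.90 ✓; ∠QZC = 42.40° ✓; |ZC| = 24.70 ✓; ∠ZCM = 35.30° ✓; |CM| = 24.00 ✓; ∠CMR = 55.50° ✓; |MR| = 25.90 ✓; ∠MRG = 113.1° ✓; |RG| = 10.60 ✓; ∠RGD = 77.00° ✓; |GD| = 23.30 ✗.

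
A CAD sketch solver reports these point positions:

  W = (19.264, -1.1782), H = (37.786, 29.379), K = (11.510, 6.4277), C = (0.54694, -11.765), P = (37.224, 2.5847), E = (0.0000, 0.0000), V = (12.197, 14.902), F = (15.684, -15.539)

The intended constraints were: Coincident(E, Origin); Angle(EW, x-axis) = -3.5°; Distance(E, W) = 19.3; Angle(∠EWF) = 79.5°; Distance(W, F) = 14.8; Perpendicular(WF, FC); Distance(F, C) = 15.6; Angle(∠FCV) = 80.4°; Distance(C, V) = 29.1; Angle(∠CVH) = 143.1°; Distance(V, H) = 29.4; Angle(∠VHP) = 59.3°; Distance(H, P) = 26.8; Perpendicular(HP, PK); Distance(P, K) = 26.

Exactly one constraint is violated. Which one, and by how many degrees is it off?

Perpendicular(HP, PK) — off by 7.30°.

E = (0.00, 0.00) ✓; EW at -3.500° ✓; |EW| = 19.30 ✓; ∠EWF = 79.50° ✓; |WF| = 14.80 ✓; ∠(WF, FC) = 90.00° ✓; |FC| = 15.60 ✓; ∠FCV = 80.40° ✓; |CV| = 29.10 ✓; ∠CVH = 143.1° ✓; |VH| = 29.40 ✓; ∠VHP = 59.30° ✓; |HP| = 26.80 ✓; ∠(HP, PK) = 97.30° ✗; |PK| = 26.00 ✓.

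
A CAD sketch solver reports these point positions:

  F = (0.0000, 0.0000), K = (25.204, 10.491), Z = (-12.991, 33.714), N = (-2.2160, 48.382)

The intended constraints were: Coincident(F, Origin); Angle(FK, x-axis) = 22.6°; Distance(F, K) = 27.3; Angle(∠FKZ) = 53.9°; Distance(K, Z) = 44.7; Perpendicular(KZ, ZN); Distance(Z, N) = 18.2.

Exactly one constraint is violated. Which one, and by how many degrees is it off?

Perpendicular(KZ, ZN) — off by 5.00°.

F = (0.00, 0.00) ✓; FK at 22.60° ✓; |FK| = 27.30 ✓; ∠FKZ = 53.90° ✓; |KZ| = 44.70 ✓; ∠(KZ, ZN) = 95.00° ✗; |ZN| = 18.20 ✓.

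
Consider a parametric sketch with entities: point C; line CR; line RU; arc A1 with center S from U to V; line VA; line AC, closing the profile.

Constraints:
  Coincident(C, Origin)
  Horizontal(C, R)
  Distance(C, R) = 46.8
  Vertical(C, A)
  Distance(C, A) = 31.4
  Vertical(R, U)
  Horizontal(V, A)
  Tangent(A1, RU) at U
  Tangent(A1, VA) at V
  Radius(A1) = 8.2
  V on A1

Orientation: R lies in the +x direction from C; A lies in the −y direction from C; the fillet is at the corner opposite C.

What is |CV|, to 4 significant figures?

49.76

C is at the origin; CR is horizontal with |CR| = 46.8 and R on the +x side, so R = (46.80, 0.000). C and A share the same x with |CA| = 31.4 and A on the −y side, so A = (0.000, -31.40). The virtual corner opposite C is at (46.80, -31.40). Tangency of A1 to RU means the radius SU is perpendicular to RU and the tangent condition forces SV to be normal to VA, with radius 8.2, so the center S sits 8.2 in from both sides at S = (38.60, -23.20). That places the tangent points at U = (46.80, -23.20) on RU and V = (38.60, -31.40) on VA. Then |CV| = |V − C| = 49.76.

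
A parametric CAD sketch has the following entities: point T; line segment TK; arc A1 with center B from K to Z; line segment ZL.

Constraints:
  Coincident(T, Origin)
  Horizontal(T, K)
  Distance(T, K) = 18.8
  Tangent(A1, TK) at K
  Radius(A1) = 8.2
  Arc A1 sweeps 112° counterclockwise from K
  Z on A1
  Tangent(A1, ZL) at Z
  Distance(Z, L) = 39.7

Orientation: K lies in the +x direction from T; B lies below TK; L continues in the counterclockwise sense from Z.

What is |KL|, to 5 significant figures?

48.627

On A1, K sits at bearing 90° from B; a 112° counterclockwise sweep puts Z at bearing 202°, so Z = B + 8.2·(cos 202°, sin 202°) = (11.197, -11.272). Since A1 is tangent to ZL there, BZ ⟂ ZL, so ZL runs along (−sin 202°, cos 202°); with |ZL| = 39.7, L = (26.069, -48.081). Then |KL| = |L − K| = 48.627.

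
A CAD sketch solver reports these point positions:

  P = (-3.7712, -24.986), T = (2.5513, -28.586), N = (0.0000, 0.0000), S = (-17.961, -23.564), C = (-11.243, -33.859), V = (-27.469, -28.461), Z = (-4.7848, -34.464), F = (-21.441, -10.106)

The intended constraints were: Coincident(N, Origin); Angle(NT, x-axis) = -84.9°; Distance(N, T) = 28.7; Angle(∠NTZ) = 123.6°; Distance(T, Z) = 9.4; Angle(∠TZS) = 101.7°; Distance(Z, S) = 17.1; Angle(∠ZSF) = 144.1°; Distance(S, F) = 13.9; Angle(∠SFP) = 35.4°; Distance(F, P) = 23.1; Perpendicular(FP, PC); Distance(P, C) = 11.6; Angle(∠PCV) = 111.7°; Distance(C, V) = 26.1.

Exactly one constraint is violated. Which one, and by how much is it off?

Distance(C, V) = 26.1 — off by 9.00.

N = (0.00, 0.00) ✓; NT at -84.90° ✓; |NT| = 28.70 ✓; ∠NTZ = 123.6° ✓; |TZ| = 9.400 ✓; ∠TZS = 101.7° ✓; |ZS| = 17.10 ✓; ∠ZSF = 144.1° ✓; |SF| = 13.90 ✓; ∠SFP = 35.40° ✓; |FP| = 23.10 ✓; ∠(FP, PC) = 90.00° ✓; |PC| = 11.60 ✓; ∠PCV = 111.7° ✓; |CV| = 17.10 ✗.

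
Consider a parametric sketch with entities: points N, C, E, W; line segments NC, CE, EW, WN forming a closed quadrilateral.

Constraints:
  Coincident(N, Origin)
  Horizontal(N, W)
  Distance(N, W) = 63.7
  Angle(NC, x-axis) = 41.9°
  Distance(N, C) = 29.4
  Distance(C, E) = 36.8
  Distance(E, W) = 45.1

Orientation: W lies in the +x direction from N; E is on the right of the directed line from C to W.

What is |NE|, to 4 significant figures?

27.90

N is at the origin; N and W share the same y with |NW| = 63.7 and W in +x, so W = (63.7, 0). NC runs at 41.9° with |NC| = 29.4, so C = (21.88, 19.63). E is determined by |CE| = 36.8 and |EW| = 45.1 together: it lies at the intersection of circle(C, 36.8) and circle(W, 45.1). With |CW| = 46.20, the foot of the radical line on CW is 15.74 from C and the perpendicular offset is √(36.8² − 15.74²) = 33.26. Taking the right-of-CW solution: E = (21.99, -17.17).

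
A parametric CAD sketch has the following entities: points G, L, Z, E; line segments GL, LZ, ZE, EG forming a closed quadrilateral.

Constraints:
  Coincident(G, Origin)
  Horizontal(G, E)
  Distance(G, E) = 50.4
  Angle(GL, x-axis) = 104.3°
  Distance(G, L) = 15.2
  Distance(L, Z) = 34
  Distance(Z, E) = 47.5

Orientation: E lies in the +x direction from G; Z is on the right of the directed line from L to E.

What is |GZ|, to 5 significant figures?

18.837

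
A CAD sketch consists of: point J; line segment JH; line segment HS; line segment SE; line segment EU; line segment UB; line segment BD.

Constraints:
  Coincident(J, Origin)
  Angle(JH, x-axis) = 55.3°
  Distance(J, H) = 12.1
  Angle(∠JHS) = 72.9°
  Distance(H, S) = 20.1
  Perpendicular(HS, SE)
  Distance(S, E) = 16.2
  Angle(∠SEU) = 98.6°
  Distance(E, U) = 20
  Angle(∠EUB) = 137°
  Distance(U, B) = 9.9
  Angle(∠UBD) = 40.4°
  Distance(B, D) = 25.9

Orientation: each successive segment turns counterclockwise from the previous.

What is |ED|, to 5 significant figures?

5.7420

J is at the origin; JH runs at 55.3° with length 12.1, so H = (6.8883, 9.9479). ∠JHS = 72.9° gives HS at 162.40° from the x-axis; with |HS| = 20.1, S = (-12.271, 16.026). HS is perpendicular to SE, so SE runs at -107.60°; with |SE| = 16.2, E = (-17.169, 0.58389). ∠SEU = 98.6° gives EU at -26.200° from the x-axis; with |EU| = 20.0, U = (0.77592, -8.2462). ∠EUB = 137.0° gives UB at 16.800° from the x-axis; with |UB| = 9.9, B = (10.253, -5.3848). ∠UBD = 40.4° gives BD at 156.40° from the x-axis; with |BD| = 25.9, D = (-13.480, 4.9842). Then |ED| = |D − E| = 5.7420.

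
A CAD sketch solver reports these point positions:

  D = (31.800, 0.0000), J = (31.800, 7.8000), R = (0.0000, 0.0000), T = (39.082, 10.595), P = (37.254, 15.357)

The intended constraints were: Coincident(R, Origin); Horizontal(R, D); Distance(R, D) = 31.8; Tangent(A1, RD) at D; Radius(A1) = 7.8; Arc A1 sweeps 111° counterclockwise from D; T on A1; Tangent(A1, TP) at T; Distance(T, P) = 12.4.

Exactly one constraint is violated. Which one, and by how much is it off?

Distance(T, P) = 12.4 — off by 7.30.

R = (0.00, 0.00) ✓; R.y = 0.00, D.y = 0.00 ✓; |RD| = 31.80 ✓; ∠(JD, DR) = 90.00° ✓; |JD| = 7.800 ✓; bearing(J→T) − bearing(J→D) = 111.0° ✓; |JT| = 7.800 ✓; ∠(JT, TP) = 90.00° ✓; |TP| = 5.101 ✗.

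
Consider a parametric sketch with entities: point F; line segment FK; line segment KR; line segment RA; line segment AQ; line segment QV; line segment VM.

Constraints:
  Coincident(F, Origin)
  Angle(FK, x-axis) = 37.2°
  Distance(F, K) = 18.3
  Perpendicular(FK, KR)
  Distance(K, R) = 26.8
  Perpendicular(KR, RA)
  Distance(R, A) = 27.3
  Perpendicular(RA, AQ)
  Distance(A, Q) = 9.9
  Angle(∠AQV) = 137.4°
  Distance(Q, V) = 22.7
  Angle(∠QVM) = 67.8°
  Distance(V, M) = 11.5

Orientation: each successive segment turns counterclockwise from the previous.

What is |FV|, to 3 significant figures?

6.37

RA ⟂ AQ, so AQ runs at -52.8°; with |AQ| = 9.9, Q = (-17.4, 8.02). ∠AQV = 137.4° gives QV at -10.2° from the x-axis; with |QV| = 22.7, V = (4.95, 4.00). Then |FV| = |V − F| = 6.37.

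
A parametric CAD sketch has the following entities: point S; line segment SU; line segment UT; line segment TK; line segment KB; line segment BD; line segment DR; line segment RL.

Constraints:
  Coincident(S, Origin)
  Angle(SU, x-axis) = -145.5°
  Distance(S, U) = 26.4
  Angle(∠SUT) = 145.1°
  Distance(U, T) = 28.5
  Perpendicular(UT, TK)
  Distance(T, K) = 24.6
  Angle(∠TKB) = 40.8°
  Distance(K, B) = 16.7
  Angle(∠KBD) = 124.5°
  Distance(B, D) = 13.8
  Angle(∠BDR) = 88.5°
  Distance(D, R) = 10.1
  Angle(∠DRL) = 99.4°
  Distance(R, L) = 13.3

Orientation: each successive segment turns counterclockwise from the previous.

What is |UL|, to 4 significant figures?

32.67

S is at the origin; SU runs at -145.5° with length 26.4, so U = (-21.76, -14.95). ∠SUT = 145.1° gives UT at -110.6° from the x-axis; with |UT| = 28.5, T = (-31.78, -41.63). UT ⟂ TK, so TK runs at -20.60°; with |TK| = 24.6, K = (-8.757, -50.29). ∠TKB = 40.8° gives KB at 118.6° from the x-axis; with |KB| = 16.7, B = (-16.75, -35.62). ∠KBD = 124.5° gives BD at 174.1° from the x-axis; with |BD| = 13.8, D = (-30.48, -34.21). ∠BDR = 88.5° gives DR at -94.40° from the x-axis; with |DR| = 10.1, R = (-31.25, -44.28). ∠DRL = 99.4° gives RL at -13.80° from the x-axis; with |RL| = 13.3, L = (-18.34, -47.45). Then |UL| = |L − U| = 32.67.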